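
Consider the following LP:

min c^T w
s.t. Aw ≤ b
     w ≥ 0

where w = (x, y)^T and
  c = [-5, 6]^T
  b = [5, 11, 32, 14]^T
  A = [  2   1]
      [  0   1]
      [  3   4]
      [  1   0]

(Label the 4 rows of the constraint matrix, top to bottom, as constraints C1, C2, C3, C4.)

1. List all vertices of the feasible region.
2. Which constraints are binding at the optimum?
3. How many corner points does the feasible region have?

1. (0, 0), (2.5, 0), (0, 5)
2. C1, y ≥ 0
3. 3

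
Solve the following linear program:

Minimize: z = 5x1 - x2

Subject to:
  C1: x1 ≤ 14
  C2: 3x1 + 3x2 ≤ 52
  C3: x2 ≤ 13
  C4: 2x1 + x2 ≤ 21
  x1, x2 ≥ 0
Each vertex is the intersection of two constraint boundaries that also satisfies all remaining constraints:
  x1 = 0 and x2 = 0 → (0, 0)
  2x1 + x2 = 21 and x2 = 0 → (10.5, 0)
  x2 = 13 and 2x1 + x2 = 21 → (4, 13)
  x2 = 13 and x1 = 0 → (0, 13)

Evaluating z = 5x1 - x2 at each vertex:
  (0, 0): z = 0
  (10.5, 0): z = 52.5
  (4, 13): z = 7
  (0, 13): z = -13

The minimum is at (0, 13) with z = -13.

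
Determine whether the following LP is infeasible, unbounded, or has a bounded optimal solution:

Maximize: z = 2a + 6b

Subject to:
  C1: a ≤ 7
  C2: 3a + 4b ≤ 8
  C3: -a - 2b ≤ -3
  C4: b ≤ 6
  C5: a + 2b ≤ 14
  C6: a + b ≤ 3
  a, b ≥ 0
The point (0, 2) satisfies every constraint, so the LP is feasible; the constraints give a ≤ 7 and b ≤ 6, which with a, b ≥ 0 keep the feasible region inside a bounded box. A feasible, bounded LP attains a finite optimum at a vertex.

Evaluating z = 2a + 6b at each vertex:
  (2, 0.5): z = 7
  (0, 2): z = 12
  (0, 1.5): z = 9

The LP has an optimal solution: (0, 2) with z = 12.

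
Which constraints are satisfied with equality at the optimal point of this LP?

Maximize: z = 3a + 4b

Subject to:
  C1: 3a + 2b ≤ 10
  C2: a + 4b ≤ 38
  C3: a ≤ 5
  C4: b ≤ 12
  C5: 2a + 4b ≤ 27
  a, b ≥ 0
Optimal: a = 0, b = 5
Slack at optimum:
  C1: slack = 0 (binding)
  C2: slack = 18
  C3: slack = 5
  C4: slack = 7
  C5: slack = 7
  a ≥ 0: a = 0 (binding)
  b ≥ 0: b = 5
Binding constraints: C1, a ≥ 0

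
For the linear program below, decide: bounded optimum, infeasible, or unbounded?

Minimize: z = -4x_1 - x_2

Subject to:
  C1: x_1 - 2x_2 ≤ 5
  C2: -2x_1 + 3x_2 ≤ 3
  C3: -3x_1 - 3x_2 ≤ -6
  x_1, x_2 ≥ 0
Feasible point: (1, 1) satisfies every constraint, so the LP is feasible.
Direction d = (2, 1): for each constraint row a, a·d ≤ 0 —
  (1)(2) + (-2)(1) = 0 ≤ 0
  (-2)(2) + (3)(1) = -1 ≤ 0
  (-3)(2) + (-3)(1) = -9 ≤ 0
and d ≥ 0, so (1, 1) + t·d stays feasible for every t ≥ 0. Along this ray z = -4x_1 - x_2 changes by -9 per unit t, so z → −∞.

Unbounded — the objective can decrease without bound over the feasible region.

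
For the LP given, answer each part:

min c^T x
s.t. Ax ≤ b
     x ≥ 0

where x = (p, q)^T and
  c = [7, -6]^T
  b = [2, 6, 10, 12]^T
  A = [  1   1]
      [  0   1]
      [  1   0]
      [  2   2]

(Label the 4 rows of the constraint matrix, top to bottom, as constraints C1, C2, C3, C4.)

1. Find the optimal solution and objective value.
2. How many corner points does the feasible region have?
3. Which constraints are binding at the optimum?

1. p = 0, q = 2, z = -12
2. 3
3. C1, p ≥ 0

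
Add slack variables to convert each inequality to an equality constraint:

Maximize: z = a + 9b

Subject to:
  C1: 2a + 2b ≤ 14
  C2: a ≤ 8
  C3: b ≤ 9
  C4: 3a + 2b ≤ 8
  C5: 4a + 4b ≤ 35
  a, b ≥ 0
max z = a + 9b

s.t.
  2a + 2b + s1 = 14
  a + s2 = 8
  b + s3 = 9
  3a + 2b + s4 = 8
  4a + 4b + s5 = 35
  a, b, s1, s2, s3, s4, s5 ≥ 0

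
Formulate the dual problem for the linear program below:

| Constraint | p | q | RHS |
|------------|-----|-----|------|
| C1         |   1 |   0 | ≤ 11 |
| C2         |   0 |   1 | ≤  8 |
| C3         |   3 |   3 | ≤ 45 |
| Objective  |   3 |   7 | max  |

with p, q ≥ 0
Minimize: z = 11y1 + 8y2 + 45y3

Subject to:
  C1: -y1 - 3y3 ≤ -3
  C2: -y2 - 3y3 ≤ -7
  y1, y2, y3 ≥ 0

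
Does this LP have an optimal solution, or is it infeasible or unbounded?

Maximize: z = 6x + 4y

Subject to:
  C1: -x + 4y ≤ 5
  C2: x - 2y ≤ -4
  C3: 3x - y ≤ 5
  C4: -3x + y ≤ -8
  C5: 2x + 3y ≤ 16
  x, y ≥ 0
C3 requires 3x - y ≤ 5, while C4 (-3x + y ≤ -8) is equivalent to 3x - y ≥ 8. Together they would need 8 ≤ 3x - y ≤ 5, which is impossible since 8 > 5. No point satisfies all constraints.

Infeasible: no point satisfies all constraints simultaneously.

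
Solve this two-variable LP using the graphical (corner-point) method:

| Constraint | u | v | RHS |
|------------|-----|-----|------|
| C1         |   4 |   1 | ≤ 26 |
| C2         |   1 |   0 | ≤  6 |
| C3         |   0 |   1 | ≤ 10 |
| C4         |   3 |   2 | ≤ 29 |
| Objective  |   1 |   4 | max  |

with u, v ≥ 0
Each vertex is the intersection of two constraint boundaries that also satisfies all remaining constraints:
  u = 0 and v = 0 → (0, 0)
  u = 6 and v = 0 → (6, 0)
  4u + v = 26 and u = 6 → (6, 2)
  4u + v = 26 and 3u + 2v = 29 → (4.6, 7.6)
  v = 10 and 3u + 2v = 29 → (3, 10)
  v = 10 and u = 0 → (0, 10)

Evaluating z = u + 4v at each vertex:
  (0, 0): z = 0
  (6, 0): z = 6
  (6, 2): z = 14
  (4.6, 7.6): z = 35
  (3, 10): z = 43
  (0, 10): z = 40

The maximum is at (3, 10) with z = 43.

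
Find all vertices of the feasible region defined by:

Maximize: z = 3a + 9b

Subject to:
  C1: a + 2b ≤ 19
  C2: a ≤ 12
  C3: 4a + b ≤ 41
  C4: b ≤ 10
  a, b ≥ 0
Each vertex is the intersection of two constraint boundaries that also satisfies all remaining constraints:
  a = 0 and b = 0 → (0, 0)
  4a + b = 41 and b = 0 → (10.25, 0)
  a + 2b = 19 and 4a + b = 41 → (9, 5)
  a + 2b = 19 and a = 0 → (0, 9.5)

Vertices: (0, 0), (10.25, 0), (9, 5), (0, 9.5)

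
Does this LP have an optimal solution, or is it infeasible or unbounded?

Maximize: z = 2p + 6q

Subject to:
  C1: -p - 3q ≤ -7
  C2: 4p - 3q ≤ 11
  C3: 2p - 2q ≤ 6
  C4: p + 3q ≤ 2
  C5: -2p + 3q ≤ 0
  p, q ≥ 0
C4 requires p + 3q ≤ 2, while C1 (-p - 3q ≤ -7) is equivalent to p + 3q ≥ 7. Together they would need 7 ≤ p + 3q ≤ 2, which is impossible since 7 > 2. No point satisfies all constraints.

The feasible region is empty; the LP is infeasible.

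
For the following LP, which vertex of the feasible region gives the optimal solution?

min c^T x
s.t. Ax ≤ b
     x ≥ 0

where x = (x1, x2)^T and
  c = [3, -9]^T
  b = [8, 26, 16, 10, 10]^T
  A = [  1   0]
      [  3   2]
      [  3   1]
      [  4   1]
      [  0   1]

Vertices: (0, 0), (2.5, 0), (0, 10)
(0, 10) with z = -90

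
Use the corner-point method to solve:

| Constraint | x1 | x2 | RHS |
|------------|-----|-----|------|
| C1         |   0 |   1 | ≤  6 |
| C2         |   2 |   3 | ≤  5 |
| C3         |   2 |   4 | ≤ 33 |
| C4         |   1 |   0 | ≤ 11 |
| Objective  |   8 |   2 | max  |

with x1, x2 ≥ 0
x1 = 2.5, x2 = 0, z = 20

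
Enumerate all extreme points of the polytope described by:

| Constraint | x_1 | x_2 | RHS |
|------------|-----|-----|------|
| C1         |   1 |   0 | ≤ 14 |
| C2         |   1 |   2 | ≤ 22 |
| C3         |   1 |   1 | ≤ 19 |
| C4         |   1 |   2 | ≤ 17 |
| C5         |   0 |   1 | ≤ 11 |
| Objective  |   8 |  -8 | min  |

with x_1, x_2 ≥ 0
Each vertex is the intersection of two constraint boundaries that also satisfies all remaining constraints:
  x_1 = 0 and x_2 = 0 → (0, 0)
  x_1 = 14 and x_2 = 0 → (14, 0)
  x_1 = 14 and x_1 + 2x_2 = 17 → (14, 1.5)
  x_1 + 2x_2 = 17 and x_1 = 0 → (0, 8.5)

Vertices: (0, 0), (14, 0), (14, 1.5), (0, 8.5)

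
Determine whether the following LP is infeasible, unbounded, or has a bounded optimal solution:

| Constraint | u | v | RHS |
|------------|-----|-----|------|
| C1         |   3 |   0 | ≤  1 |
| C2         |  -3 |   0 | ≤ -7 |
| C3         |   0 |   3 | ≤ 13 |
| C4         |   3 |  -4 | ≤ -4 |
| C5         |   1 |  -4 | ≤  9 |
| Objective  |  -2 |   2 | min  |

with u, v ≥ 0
C1 requires 3u ≤ 1, while C2 (-3u ≤ -7) is equivalent to 3u ≥ 7. Together they would need 7 ≤ 3u ≤ 1, which is impossible since 7 > 1. No point satisfies all constraints.

Infeasible — the constraint set is empty.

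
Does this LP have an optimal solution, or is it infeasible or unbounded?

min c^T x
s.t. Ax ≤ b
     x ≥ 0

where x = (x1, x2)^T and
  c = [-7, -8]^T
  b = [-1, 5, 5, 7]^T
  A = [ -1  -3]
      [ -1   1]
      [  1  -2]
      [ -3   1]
Feasible point: (0, 1) satisfies every constraint, so the LP is feasible.
Direction d = (1, 1): for each constraint row a, a·d ≤ 0 —
  (-1)(1) + (-3)(1) = -4 ≤ 0
  (-1)(1) + (1)(1) = 0 ≤ 0
  (1)(1) + (-2)(1) = -1 ≤ 0
  (-3)(1) + (1)(1) = -2 ≤ 0
and d ≥ 0, so (0, 1) + t·d stays feasible for every t ≥ 0. Along this ray z = -7x1 - 8x2 changes by -15 per unit t, so z → −∞.

Unbounded — the objective can decrease without bound over the feasible region.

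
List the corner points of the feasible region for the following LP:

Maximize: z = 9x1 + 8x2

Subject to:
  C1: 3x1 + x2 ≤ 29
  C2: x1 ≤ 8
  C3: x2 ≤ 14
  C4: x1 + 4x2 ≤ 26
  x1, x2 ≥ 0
Each vertex is the intersection of two constraint boundaries that also satisfies all remaining constraints:
  x1 = 0 and x2 = 0 → (0, 0)
  x1 = 8 and x2 = 0 → (8, 0)
  x1 = 8 and x1 + 4x2 = 26 → (8, 4.5)
  x1 + 4x2 = 26 and x1 = 0 → (0, 6.5)

Vertices: (0, 0), (8, 0), (8, 4.5), (0, 6.5)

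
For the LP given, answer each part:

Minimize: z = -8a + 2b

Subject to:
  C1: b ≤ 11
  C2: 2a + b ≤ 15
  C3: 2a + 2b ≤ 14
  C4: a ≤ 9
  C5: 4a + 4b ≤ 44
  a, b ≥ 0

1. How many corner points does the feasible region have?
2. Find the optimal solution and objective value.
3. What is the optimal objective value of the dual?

1. 3
2. a = 7, b = 0, z = -56
3. -56 (by strong duality, equal to the primal optimum)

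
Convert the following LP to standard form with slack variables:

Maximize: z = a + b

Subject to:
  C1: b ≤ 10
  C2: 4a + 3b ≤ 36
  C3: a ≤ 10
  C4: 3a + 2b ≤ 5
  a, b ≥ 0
max z = a + b

s.t.
  b + s1 = 10
  4a + 3b + s2 = 36
  a + s3 = 10
  3a + 2b + s4 = 5
  a, b, s1, s2, s3, s4 ≥ 0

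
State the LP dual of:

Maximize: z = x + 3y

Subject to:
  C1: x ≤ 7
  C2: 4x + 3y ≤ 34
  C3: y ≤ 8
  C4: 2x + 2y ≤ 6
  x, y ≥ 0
Minimize: z = 7y1 + 34y2 + 8y3 + 6y4

Subject to:
  C1: -y1 - 4y2 - 2y4 ≤ -1
  C2: -3y2 - y3 - 2y4 ≤ -3
  y1, y2, y3, y4 ≥ 0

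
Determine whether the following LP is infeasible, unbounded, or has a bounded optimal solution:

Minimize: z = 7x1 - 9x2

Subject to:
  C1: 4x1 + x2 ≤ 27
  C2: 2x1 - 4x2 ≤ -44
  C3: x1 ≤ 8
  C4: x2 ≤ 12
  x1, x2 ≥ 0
The point (0, 12) satisfies every constraint, so the LP is feasible; the constraints give x1 ≤ 8 and x2 ≤ 12, which with x1, x2 ≥ 0 keep the feasible region inside a bounded box. A feasible, bounded LP attains a finite optimum at a vertex.

Evaluating z = 7x1 - 9x2 at each vertex:
  (0, 11): z = -99
  (2, 12): z = -94
  (0, 12): z = -108

The LP has an optimal solution: (0, 12) with z = -108.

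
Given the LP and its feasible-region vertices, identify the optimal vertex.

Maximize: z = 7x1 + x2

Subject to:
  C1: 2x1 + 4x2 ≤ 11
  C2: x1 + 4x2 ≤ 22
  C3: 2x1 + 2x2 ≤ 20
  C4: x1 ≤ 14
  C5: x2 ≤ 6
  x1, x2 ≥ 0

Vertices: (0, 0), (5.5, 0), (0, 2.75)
Evaluating z = 7x1 + x2 at each vertex:
  (0, 0): z = 0
  (5.5, 0): z = 38.5
  (0, 2.75): z = 2.75

The largest value is z = 38.5, attained at (5.5, 0).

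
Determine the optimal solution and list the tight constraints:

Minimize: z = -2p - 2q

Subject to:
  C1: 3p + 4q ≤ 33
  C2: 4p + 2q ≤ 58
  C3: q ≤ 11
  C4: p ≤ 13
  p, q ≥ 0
Optimal: p = 11, q = 0
Slack at optimum:
  C1: slack = 0 (binding)
  C2: slack = 14
  C3: slack = 11
  C4: slack = 2
  p ≥ 0: p = 11
  q ≥ 0: q = 0 (binding)
Binding constraints: C1, q ≥ 0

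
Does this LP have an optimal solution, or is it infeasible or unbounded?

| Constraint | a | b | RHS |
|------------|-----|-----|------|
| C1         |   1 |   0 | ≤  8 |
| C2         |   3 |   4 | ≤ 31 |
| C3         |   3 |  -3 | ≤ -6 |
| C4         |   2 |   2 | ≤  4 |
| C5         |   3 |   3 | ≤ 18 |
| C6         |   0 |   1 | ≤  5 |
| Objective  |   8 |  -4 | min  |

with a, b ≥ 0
The point (0, 2) satisfies every constraint, so the LP is feasible; the constraints give a ≤ 8 and b ≤ 5, which with a, b ≥ 0 keep the feasible region inside a bounded box. A feasible, bounded LP attains a finite optimum at a vertex.

The LP has an optimal solution: (0, 2) with z = -8.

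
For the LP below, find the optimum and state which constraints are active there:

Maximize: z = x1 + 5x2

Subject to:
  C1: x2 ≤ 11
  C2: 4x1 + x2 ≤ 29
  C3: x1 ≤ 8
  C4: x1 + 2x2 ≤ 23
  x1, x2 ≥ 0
Optimal: x1 = 1, x2 = 11
Slack at optimum:
  C1: slack = 0 (binding)
  C2: slack = 14
  C3: slack = 7
  C4: slack = 0 (binding)
  x1 ≥ 0: x1 = 1
  x2 ≥ 0: x2 = 11
Binding constraints: C1, C4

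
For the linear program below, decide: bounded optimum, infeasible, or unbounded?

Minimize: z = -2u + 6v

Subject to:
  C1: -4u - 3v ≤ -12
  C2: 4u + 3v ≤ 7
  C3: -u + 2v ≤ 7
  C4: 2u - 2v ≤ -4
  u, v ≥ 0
C2 requires 4u + 3v ≤ 7, while C1 (-4u - 3v ≤ -12) is equivalent to 4u + 3v ≥ 12. Together they would need 12 ≤ 4u + 3v ≤ 7, which is impossible since 12 > 7. No point satisfies all constraints.

The feasible region is empty; the LP is infeasible.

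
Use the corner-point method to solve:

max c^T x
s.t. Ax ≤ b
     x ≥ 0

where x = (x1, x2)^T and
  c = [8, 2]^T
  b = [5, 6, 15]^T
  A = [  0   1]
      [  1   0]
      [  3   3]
Each vertex is the intersection of two constraint boundaries that also satisfies all remaining constraints:
  x1 = 0 and x2 = 0 → (0, 0)
  3x1 + 3x2 = 15 and x2 = 0 → (5, 0)
  x2 = 5 and 3x1 + 3x2 = 15 → (0, 5)

Evaluating z = 8x1 + 2x2 at each vertex:
  (0, 0): z = 0
  (5, 0): z = 40
  (0, 5): z = 10

The maximum is at (5, 0) with z = 40.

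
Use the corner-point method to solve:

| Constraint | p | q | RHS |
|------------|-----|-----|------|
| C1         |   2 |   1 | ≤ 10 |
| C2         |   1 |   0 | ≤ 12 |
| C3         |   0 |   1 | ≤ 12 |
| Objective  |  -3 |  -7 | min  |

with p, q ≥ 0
Each vertex is the intersection of two constraint boundaries that also satisfies all remaining constraints:
  p = 0 and q = 0 → (0, 0)
  2p + q = 10 and q = 0 → (5, 0)
  2p + q = 10 and p = 0 → (0, 10)

Evaluating z = -3p - 7q at each vertex:
  (0, 0): z = 0
  (5, 0): z = -15
  (0, 10): z = -70

The minimum is at (0, 10) with z = -70.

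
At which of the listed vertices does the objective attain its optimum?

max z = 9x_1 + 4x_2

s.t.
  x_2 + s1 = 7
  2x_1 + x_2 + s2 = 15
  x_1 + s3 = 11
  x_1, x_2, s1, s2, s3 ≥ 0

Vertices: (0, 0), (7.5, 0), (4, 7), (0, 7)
Evaluating z = 9x_1 + 4x_2 at each vertex:
  (0, 0): z = 0
  (7.5, 0): z = 67.5
  (4, 7): z = 64
  (0, 7): z = 28

The largest value is z = 67.5, attained at (7.5, 0).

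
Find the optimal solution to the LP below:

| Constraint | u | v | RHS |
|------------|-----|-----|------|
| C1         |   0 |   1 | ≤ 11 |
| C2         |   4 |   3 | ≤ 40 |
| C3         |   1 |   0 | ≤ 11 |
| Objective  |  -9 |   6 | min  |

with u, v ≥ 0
u = 10, v = 0, z = -90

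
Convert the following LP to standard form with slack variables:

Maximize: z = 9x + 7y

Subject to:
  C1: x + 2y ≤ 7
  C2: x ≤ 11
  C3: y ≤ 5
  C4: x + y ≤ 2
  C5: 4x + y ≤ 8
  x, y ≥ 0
max z = 9x + 7y

s.t.
  x + 2y + s1 = 7
  x + s2 = 11
  y + s3 = 5
  x + y + s4 = 2
  4x + y + s5 = 8
  x, y, s1, s2, s3, s4, s5 ≥ 0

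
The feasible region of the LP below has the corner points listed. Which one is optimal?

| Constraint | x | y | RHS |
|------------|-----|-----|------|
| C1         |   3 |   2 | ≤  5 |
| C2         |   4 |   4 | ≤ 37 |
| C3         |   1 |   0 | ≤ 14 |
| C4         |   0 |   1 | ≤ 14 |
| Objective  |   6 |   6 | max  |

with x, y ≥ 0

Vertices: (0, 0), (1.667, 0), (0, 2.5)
Evaluating z = 6x + 6y at each vertex:
  (0, 0): z = 0
  (1.667, 0): z = 10
  (0, 2.5): z = 15

The largest value is z = 15, attained at (0, 2.5).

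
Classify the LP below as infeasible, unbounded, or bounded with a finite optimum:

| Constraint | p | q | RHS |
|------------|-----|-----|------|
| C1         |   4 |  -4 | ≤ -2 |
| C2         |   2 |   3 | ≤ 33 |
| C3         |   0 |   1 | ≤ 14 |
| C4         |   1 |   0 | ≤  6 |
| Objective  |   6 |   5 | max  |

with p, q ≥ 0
The point (6, 7) satisfies every constraint, so the LP is feasible; the constraints give p ≤ 6 and q ≤ 14, which with p, q ≥ 0 keep the feasible region inside a bounded box. A feasible, bounded LP attains a finite optimum at a vertex.

Evaluating z = 6p + 5q at each vertex:
  (0, 0.5): z = 2.5
  (6, 6.5): z = 68.5
  (6, 7): z = 71
  (0, 11): z = 55

Feasible with finite optimum z* = 71 at (6, 7).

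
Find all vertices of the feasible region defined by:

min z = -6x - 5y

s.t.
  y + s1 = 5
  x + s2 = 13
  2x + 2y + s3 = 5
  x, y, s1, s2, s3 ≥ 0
Each vertex is the intersection of two constraint boundaries that also satisfies all remaining constraints:
  x = 0 and y = 0 → (0, 0)
  2x + 2y = 5 and y = 0 → (2.5, 0)
  2x + 2y = 5 and x = 0 → (0, 2.5)

Vertices: (0, 0), (2.5, 0), (0, 2.5)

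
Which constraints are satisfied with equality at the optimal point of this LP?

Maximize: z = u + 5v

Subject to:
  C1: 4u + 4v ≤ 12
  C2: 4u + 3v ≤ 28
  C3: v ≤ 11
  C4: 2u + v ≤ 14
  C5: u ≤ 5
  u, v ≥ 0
Optimal: u = 0, v = 3
Binding: C1, u ≥ 0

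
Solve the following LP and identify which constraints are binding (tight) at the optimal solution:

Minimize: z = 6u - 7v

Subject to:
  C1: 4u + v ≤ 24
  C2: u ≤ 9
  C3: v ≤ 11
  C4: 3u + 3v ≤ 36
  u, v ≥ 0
Optimal: u = 0, v = 11
Slack at optimum:
  C1: slack = 13
  C2: slack = 9
  C3: slack = 0 (binding)
  C4: slack = 3
  u ≥ 0: u = 0 (binding)
  v ≥ 0: v = 11
Binding constraints: C3, u ≥ 0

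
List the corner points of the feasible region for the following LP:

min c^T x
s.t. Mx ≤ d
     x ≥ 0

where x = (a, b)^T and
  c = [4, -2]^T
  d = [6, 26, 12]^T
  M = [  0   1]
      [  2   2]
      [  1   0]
Each vertex is the intersection of two constraint boundaries that also satisfies all remaining constraints:
  a = 0 and b = 0 → (0, 0)
  a = 12 and b = 0 → (12, 0)
  2a + 2b = 26 and a = 12 → (12, 1)
  b = 6 and 2a + 2b = 26 → (7, 6)
  b = 6 and a = 0 → (0, 6)

Vertices: (0, 0), (12, 0), (12, 1), (7, 6), (0, 6)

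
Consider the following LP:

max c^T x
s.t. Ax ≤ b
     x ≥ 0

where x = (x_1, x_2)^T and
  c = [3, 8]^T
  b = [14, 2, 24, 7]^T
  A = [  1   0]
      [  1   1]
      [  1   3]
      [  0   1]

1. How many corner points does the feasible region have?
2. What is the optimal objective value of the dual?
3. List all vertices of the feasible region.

1. 3
2. 16 (by strong duality, equal to the primal optimum)
3. (0, 0), (2, 0), (0, 2)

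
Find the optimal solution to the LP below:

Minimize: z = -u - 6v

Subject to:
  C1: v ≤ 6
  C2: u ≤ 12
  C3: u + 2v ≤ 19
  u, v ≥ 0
Each vertex is the intersection of two constraint boundaries that also satisfies all remaining constraints:
  u = 0 and v = 0 → (0, 0)
  u = 12 and v = 0 → (12, 0)
  u = 12 and u + 2v = 19 → (12, 3.5)
  v = 6 and u + 2v = 19 → (7, 6)
  v = 6 and u = 0 → (0, 6)

Evaluating z = -u - 6v at each vertex:
  (0, 0): z = 0
  (12, 0): z = -12
  (12, 3.5): z = -33
  (7, 6): z = -43
  (0, 6): z = -36

The minimum is at (7, 6) with z = -43.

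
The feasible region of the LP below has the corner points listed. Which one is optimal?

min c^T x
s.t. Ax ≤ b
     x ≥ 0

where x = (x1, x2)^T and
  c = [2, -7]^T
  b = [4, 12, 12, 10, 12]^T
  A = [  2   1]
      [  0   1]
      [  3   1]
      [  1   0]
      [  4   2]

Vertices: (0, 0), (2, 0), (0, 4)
Evaluating z = 2x1 - 7x2 at each vertex:
  (0, 0): z = 0
  (2, 0): z = 4
  (0, 4): z = -28

The smallest value is z = -28, attained at (0, 4).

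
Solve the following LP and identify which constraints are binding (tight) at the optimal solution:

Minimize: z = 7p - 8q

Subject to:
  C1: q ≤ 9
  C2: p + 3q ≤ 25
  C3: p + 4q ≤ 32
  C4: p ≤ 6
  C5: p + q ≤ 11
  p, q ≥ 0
Optimal: p = 0, q = 8
Binding: C3, p ≥ 0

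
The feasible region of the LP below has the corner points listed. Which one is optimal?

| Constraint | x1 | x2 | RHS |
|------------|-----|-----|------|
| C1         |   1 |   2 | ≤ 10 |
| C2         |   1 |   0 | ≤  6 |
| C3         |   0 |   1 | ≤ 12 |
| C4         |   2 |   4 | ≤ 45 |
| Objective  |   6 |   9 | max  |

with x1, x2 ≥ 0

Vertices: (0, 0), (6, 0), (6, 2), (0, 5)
(6, 2) with z = 54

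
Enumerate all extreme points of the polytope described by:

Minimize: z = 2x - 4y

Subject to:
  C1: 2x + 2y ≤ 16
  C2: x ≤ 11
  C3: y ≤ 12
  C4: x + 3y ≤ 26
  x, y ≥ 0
Each vertex is the intersection of two constraint boundaries that also satisfies all remaining constraints:
  x = 0 and y = 0 → (0, 0)
  2x + 2y = 16 and y = 0 → (8, 0)
  2x + 2y = 16 and x = 0 → (0, 8)

Vertices: (0, 0), (8, 0), (0, 8)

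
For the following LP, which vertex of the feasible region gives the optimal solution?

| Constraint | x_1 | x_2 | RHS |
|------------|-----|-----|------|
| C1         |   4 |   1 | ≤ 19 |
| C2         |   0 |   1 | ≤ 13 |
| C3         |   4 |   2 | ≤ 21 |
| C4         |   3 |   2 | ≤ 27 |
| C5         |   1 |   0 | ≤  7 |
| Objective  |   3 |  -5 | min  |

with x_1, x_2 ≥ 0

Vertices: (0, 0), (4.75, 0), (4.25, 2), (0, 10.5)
(0, 10.5) with z = -52.5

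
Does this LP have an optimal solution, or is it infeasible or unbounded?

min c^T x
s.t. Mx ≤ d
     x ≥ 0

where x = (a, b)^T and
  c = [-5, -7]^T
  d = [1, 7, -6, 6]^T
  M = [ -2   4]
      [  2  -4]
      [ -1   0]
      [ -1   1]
Feasible point: (6, 2) satisfies every constraint, so the LP is feasible.
Direction d = (2, 1): for each constraint row a, a·d ≤ 0 —
  (-2)(2) + (4)(1) = 0 ≤ 0
  (2)(2) + (-4)(1) = 0 ≤ 0
  (-1)(2) + (0)(1) = -2 ≤ 0
  (-1)(2) + (1)(1) = -1 ≤ 0
and d ≥ 0, so (6, 2) + t·d stays feasible for every t ≥ 0. Along this ray z = -5a - 7b changes by -17 per unit t, so z → −∞.

Unbounded: there is a feasible ray along which z → −∞.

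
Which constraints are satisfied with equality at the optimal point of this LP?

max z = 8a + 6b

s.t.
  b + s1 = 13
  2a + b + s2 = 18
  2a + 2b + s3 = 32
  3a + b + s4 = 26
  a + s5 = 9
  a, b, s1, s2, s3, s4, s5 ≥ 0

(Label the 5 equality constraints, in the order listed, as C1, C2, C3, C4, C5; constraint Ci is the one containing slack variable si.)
Optimal: a = 2.5, b = 13
Slack at optimum:
  C1: slack = 0 (binding)
  C2: slack = 0 (binding)
  C3: slack = 1
  C4: slack = 5.5
  C5: slack = 6.5
  a ≥ 0: a = 2.5
  b ≥ 0: b = 13
Binding constraints: C1, C2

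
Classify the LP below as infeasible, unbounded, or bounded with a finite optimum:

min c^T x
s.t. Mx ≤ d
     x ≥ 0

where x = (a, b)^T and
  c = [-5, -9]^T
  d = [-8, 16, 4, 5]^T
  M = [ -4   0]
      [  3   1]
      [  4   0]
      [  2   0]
One constraint requires 4a ≤ 4, while the constraint -4a ≤ -8 is equivalent to 4a ≥ 8. Together they would need 8 ≤ 4a ≤ 4, which is impossible since 8 > 4. No point satisfies all constraints.

Infeasible — the constraint set is empty.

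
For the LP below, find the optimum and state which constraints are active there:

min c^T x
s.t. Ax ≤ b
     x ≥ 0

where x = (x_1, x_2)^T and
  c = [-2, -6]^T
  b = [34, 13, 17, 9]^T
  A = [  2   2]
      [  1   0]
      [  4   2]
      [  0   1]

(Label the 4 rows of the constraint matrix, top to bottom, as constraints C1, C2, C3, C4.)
Optimal: x_1 = 0, x_2 = 8.5
Binding: C3, x_1 ≥ 0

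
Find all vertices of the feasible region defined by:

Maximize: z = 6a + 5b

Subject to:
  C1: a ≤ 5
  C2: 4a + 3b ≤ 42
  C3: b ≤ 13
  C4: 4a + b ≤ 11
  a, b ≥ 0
Each vertex is the intersection of two constraint boundaries that also satisfies all remaining constraints:
  a = 0 and b = 0 → (0, 0)
  4a + b = 11 and b = 0 → (2.75, 0)
  4a + b = 11 and a = 0 → (0, 11)

Vertices: (0, 0), (2.75, 0), (0, 11)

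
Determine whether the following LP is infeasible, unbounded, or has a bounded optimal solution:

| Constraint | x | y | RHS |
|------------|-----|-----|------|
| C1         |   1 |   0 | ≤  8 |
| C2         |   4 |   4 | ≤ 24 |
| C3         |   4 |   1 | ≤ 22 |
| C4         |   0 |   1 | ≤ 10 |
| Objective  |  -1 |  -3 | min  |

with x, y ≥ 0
The point (0, 6) satisfies every constraint, so the LP is feasible; the constraints give x ≤ 8 and y ≤ 10, which with x, y ≥ 0 keep the feasible region inside a bounded box. A feasible, bounded LP attains a finite optimum at a vertex.

Evaluating z = -x - 3y at each vertex:
  (0, 0): z = 0
  (5.5, 0): z = -5.5
  (5.333, 0.6667): z = -7.333
  (0, 6): z = -18

Feasible with finite optimum z* = -18 at (0, 6).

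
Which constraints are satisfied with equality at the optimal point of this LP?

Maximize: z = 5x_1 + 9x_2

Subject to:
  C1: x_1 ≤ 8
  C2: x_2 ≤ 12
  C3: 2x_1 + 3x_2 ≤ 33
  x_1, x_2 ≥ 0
Optimal: x_1 = 0, x_2 = 11
Binding: C3, x_1 ≥ 0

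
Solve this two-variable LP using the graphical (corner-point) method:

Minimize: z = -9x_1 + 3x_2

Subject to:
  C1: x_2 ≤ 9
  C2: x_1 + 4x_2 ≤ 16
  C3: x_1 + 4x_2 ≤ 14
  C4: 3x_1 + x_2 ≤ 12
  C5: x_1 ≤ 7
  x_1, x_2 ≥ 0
Each vertex is the intersection of two constraint boundaries that also satisfies all remaining constraints:
  x_1 = 0 and x_2 = 0 → (0, 0)
  3x_1 + x_2 = 12 and x_2 = 0 → (4, 0)
  x_1 + 4x_2 = 14 and 3x_1 + x_2 = 12 → (3.091, 2.727)
  x_1 + 4x_2 = 14 and x_1 = 0 → (0, 3.5)

Evaluating z = -9x_1 + 3x_2 at each vertex:
  (0, 0): z = 0
  (4, 0): z = -36
  (3.091, 2.727): z = -19.64
  (0, 3.5): z = 10.5

The minimum is at (4, 0) with z = -36.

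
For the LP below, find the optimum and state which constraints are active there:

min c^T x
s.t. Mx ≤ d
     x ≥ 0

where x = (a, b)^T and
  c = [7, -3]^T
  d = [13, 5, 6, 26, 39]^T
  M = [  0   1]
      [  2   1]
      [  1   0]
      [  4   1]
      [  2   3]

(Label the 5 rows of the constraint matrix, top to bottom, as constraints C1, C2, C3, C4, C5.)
Optimal: a = 0, b = 5
Slack at optimum:
  C1: slack = 8
  C2: slack = 0 (binding)
  C3: slack = 6
  C4: slack = 21
  C5: slack = 24
  a ≥ 0: a = 0 (binding)
  b ≥ 0: b = 5
Binding constraints: C2, a ≥ 0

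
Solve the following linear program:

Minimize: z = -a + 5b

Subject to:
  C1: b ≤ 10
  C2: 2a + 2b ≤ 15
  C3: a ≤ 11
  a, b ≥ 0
Each vertex is the intersection of two constraint boundaries that also satisfies all remaining constraints:
  a = 0 and b = 0 → (0, 0)
  2a + 2b = 15 and b = 0 → (7.5, 0)
  2a + 2b = 15 and a = 0 → (0, 7.5)

Evaluating z = -a + 5b at each vertex:
  (0, 0): z = 0
  (7.5, 0): z = -7.5
  (0, 7.5): z = 37.5

The minimum is at (7.5, 0) with z = -7.5.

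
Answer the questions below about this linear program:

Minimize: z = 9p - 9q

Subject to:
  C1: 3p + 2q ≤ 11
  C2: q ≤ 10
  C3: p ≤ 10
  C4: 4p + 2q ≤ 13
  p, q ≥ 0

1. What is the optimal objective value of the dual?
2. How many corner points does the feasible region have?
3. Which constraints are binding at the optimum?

1. -49.5 (by strong duality, equal to the primal optimum)
2. 4
3. C1, p ≥ 0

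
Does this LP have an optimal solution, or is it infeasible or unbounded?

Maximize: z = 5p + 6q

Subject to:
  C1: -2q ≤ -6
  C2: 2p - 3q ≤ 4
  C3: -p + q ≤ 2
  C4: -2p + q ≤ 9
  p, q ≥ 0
Feasible point: (1, 3) satisfies every constraint, so the LP is feasible.
Direction d = (1, 1): for each constraint row a, a·d ≤ 0 —
  (0)(1) + (-2)(1) = -2 ≤ 0
  (2)(1) + (-3)(1) = -1 ≤ 0
  (-1)(1) + (1)(1) = 0 ≤ 0
  (-2)(1) + (1)(1) = -1 ≤ 0
and d ≥ 0, so (1, 3) + t·d stays feasible for every t ≥ 0. Along this ray z = 5p + 6q changes by 11 per unit t, so z → +∞.

Unbounded — the objective can increase without bound over the feasible region.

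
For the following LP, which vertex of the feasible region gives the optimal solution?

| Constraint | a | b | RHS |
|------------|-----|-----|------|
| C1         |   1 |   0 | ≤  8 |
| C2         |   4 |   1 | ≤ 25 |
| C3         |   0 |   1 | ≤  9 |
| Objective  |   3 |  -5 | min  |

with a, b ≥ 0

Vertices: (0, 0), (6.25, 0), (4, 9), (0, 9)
Evaluating z = 3a - 5b at each vertex:
  (0, 0): z = 0
  (6.25, 0): z = 18.75
  (4, 9): z = -33
  (0, 9): z = -45

The smallest value is z = -45, attained at (0, 9).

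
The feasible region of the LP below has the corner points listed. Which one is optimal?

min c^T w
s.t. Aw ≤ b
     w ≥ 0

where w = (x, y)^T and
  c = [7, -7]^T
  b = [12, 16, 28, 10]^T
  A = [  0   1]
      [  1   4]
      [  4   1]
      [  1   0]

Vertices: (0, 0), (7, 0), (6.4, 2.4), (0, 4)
Evaluating z = 7x - 7y at each vertex:
  (0, 0): z = 0
  (7, 0): z = 49
  (6.4, 2.4): z = 28
  (0, 4): z = -28

The smallest value is z = -28, attained at (0, 4).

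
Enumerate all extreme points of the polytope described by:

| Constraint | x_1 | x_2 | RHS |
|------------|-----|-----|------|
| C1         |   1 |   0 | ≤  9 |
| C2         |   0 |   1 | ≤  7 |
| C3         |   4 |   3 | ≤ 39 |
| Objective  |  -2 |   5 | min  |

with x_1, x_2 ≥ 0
Each vertex is the intersection of two constraint boundaries that also satisfies all remaining constraints:
  x_1 = 0 and x_2 = 0 → (0, 0)
  x_1 = 9 and x_2 = 0 → (9, 0)
  x_1 = 9 and 4x_1 + 3x_2 = 39 → (9, 1)
  x_2 = 7 and 4x_1 + 3x_2 = 39 → (4.5, 7)
  x_2 = 7 and x_1 = 0 → (0, 7)

Vertices: (0, 0), (9, 0), (9, 1), (4.5, 7), (0, 7)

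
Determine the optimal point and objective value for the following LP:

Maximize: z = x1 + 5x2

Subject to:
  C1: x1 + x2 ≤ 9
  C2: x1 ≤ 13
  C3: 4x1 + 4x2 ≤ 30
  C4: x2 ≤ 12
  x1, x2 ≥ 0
Each vertex is the intersection of two constraint boundaries that also satisfies all remaining constraints:
  x1 = 0 and x2 = 0 → (0, 0)
  4x1 + 4x2 = 30 and x2 = 0 → (7.5, 0)
  4x1 + 4x2 = 30 and x1 = 0 → (0, 7.5)

Evaluating z = x1 + 5x2 at each vertex:
  (0, 0): z = 0
  (7.5, 0): z = 7.5
  (0, 7.5): z = 37.5

The maximum is at (0, 7.5) with z = 37.5.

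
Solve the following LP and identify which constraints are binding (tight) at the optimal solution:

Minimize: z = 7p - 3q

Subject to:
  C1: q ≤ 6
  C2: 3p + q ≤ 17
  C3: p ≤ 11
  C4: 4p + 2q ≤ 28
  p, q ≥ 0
Optimal: p = 0, q = 6
Slack at optimum:
  C1: slack = 0 (binding)
  C2: slack = 11
  C3: slack = 11
  C4: slack = 16
  p ≥ 0: p = 0 (binding)
  q ≥ 0: q = 6
Binding constraints: C1, p ≥ 0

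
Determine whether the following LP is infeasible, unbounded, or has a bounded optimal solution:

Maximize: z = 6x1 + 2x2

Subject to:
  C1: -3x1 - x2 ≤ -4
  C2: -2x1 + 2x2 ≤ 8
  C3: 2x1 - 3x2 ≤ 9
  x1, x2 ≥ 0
Feasible point: (1, 1) satisfies every constraint, so the LP is feasible.
Direction d = (1, 1): for each constraint row a, a·d ≤ 0 —
  (-3)(1) + (-1)(1) = -4 ≤ 0
  (-2)(1) + (2)(1) = 0 ≤ 0
  (2)(1) + (-3)(1) = -1 ≤ 0
and d ≥ 0, so (1, 1) + t·d stays feasible for every t ≥ 0. Along this ray z = 6x1 + 2x2 changes by 8 per unit t, so z → +∞.

The LP is unbounded; z can be made arbitrarily large.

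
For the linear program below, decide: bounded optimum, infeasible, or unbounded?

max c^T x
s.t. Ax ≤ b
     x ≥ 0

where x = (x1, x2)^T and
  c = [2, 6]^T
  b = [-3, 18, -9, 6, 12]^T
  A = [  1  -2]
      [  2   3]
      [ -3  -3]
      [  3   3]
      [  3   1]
One constraint requires 3x1 + 3x2 ≤ 6, while the constraint -3x1 - 3x2 ≤ -9 is equivalent to 3x1 + 3x2 ≥ 9. Together they would need 9 ≤ 3x1 + 3x2 ≤ 6, which is impossible since 9 > 6. No point satisfies all constraints.

The feasible region is empty; the LP is infeasible.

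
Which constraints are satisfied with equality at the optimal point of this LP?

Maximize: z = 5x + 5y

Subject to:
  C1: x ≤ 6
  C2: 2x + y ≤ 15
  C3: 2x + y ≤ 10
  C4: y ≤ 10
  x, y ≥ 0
Optimal: x = 0, y = 10
Slack at optimum:
  C1: slack = 6
  C2: slack = 5
  C3: slack = 0 (binding)
  C4: slack = 0 (binding)
  x ≥ 0: x = 0 (binding)
  y ≥ 0: y = 10
Binding constraints: C3, C4, x ≥ 0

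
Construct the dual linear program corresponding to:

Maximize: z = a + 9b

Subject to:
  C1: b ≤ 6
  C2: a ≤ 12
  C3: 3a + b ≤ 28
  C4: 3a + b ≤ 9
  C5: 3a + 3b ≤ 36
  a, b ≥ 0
Minimize: z = 6y1 + 12y2 + 28y3 + 9y4 + 36y5

Subject to:
  C1: -y2 - 3y3 - 3y4 - 3y5 ≤ -1
  C2: -y1 - y3 - y4 - 3y5 ≤ -9
  y1, y2, y3, y4, y5 ≥ 0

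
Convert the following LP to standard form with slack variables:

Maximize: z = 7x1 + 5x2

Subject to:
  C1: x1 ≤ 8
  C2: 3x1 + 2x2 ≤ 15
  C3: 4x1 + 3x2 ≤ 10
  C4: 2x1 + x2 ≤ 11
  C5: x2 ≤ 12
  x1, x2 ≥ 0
max z = 7x1 + 5x2

s.t.
  x1 + s1 = 8
  3x1 + 2x2 + s2 = 15
  4x1 + 3x2 + s3 = 10
  2x1 + x2 + s4 = 11
  x2 + s5 = 12
  x1, x2, s1, s2, s3, s4, s5 ≥ 0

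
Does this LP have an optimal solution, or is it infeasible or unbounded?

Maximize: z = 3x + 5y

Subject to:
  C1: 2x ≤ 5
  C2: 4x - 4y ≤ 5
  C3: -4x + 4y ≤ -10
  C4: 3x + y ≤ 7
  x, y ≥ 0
C2 requires 4x - 4y ≤ 5, while C3 (-4x + 4y ≤ -10) is equivalent to 4x - 4y ≥ 10. Together they would need 10 ≤ 4x - 4y ≤ 5, which is impossible since 10 > 5. No point satisfies all constraints.

The feasible region is empty; the LP is infeasible.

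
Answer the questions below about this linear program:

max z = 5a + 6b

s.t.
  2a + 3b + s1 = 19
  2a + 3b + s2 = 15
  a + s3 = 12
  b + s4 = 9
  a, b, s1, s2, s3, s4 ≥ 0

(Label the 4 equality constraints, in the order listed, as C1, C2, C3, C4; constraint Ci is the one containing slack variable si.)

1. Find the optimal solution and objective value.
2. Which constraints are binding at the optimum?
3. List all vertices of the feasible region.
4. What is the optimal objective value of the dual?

1. a = 7.5, b = 0, z = 37.5
2. C2, b ≥ 0
3. (0, 0), (7.5, 0), (0, 5)
4. 37.5 (by strong duality, equal to the primal optimum)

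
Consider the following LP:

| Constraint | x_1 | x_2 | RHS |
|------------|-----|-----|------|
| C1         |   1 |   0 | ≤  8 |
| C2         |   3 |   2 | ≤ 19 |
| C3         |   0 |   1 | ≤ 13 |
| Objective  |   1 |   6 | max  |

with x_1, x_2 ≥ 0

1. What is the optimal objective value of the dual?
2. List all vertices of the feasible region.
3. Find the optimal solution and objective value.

1. 57 (by strong duality, equal to the primal optimum)
2. (0, 0), (6.333, 0), (0, 9.5)
3. x_1 = 0, x_2 = 9.5, z = 57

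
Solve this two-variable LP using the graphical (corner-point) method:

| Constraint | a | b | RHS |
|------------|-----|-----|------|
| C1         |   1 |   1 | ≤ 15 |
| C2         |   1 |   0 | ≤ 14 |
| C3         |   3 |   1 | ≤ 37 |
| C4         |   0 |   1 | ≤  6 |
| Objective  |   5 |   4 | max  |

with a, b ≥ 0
Each vertex is the intersection of two constraint boundaries that also satisfies all remaining constraints:
  a = 0 and b = 0 → (0, 0)
  3a + b = 37 and b = 0 → (12.33, 0)
  a + b = 15 and 3a + b = 37 → (11, 4)
  a + b = 15 and b = 6 → (9, 6)
  b = 6 and a = 0 → (0, 6)

Evaluating z = 5a + 4b at each vertex:
  (0, 0): z = 0
  (12.33, 0): z = 61.67
  (11, 4): z = 71
  (9, 6): z = 69
  (0, 6): z = 24

The maximum is at (11, 4) with z = 71.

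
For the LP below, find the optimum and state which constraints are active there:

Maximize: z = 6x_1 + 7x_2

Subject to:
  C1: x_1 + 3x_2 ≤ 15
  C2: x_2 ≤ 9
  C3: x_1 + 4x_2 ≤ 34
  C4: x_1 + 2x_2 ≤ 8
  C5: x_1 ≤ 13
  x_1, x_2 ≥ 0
Optimal: x_1 = 8, x_2 = 0
Slack at optimum:
  C1: slack = 7
  C2: slack = 9
  C3: slack = 26
  C4: slack = 0 (binding)
  C5: slack = 5
  x_1 ≥ 0: x_1 = 8
  x_2 ≥ 0: x_2 = 0 (binding)
Binding constraints: C4, x_2 ≥ 0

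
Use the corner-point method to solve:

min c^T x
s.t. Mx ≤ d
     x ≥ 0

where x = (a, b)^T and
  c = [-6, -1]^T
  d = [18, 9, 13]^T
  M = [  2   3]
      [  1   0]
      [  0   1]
Each vertex is the intersection of two constraint boundaries that also satisfies all remaining constraints:
  a = 0 and b = 0 → (0, 0)
  2a + 3b = 18 and a = 9 → (9, 0)
  2a + 3b = 18 and a = 0 → (0, 6)

Evaluating z = -6a - b at each vertex:
  (0, 0): z = 0
  (9, 0): z = -54
  (0, 6): z = -6

The minimum is at (9, 0) with z = -54.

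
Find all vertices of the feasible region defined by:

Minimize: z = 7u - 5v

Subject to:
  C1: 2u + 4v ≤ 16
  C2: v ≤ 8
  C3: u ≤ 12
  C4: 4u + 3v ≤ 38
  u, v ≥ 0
Each vertex is the intersection of two constraint boundaries that also satisfies all remaining constraints:
  u = 0 and v = 0 → (0, 0)
  2u + 4v = 16 and v = 0 → (8, 0)
  2u + 4v = 16 and u = 0 → (0, 4)

Vertices: (0, 0), (8, 0), (0, 4)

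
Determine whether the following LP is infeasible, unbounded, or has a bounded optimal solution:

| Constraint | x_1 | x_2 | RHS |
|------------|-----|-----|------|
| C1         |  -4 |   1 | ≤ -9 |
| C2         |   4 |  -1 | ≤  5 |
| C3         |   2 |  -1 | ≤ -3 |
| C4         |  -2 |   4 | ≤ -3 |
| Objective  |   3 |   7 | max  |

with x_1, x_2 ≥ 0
C2 requires 4x_1 - x_2 ≤ 5, while C1 (-4x_1 + x_2 ≤ -9) is equivalent to 4x_1 - x_2 ≥ 9. Together they would need 9 ≤ 4x_1 - x_2 ≤ 5, which is impossible since 9 > 5. No point satisfies all constraints.

Infeasible: no point satisfies all constraints simultaneously.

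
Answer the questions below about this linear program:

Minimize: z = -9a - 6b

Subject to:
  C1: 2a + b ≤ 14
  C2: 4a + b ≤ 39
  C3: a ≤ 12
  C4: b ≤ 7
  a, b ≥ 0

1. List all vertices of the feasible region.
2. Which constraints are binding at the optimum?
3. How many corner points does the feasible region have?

1. (0, 0), (7, 0), (3.5, 7), (0, 7)
2. C1, C4
3. 4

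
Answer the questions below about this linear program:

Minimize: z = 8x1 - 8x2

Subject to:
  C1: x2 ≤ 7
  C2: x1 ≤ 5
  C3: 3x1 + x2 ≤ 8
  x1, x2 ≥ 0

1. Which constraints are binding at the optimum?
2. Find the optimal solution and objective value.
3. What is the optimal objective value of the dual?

1. C1, x1 ≥ 0
2. x1 = 0, x2 = 7, z = -56
3. -56 (by strong duality, equal to the primal optimum)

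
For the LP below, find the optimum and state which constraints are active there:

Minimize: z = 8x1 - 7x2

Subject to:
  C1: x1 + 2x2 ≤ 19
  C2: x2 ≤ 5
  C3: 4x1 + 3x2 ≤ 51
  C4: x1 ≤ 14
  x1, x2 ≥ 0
Optimal: x1 = 0, x2 = 5
Slack at optimum:
  C1: slack = 9
  C2: slack = 0 (binding)
  C3: slack = 36
  C4: slack = 14
  x1 ≥ 0: x1 = 0 (binding)
  x2 ≥ 0: x2 = 5
Binding constraints: C2, x1 ≥ 0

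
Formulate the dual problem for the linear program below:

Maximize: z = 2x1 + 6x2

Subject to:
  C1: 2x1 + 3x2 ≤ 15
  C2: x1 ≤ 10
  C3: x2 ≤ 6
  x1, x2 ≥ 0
Minimize: z = 15y1 + 10y2 + 6y3

Subject to:
  C1: -2y1 - y2 ≤ -2
  C2: -3y1 - y3 ≤ -6
  y1, y2, y3 ≥ 0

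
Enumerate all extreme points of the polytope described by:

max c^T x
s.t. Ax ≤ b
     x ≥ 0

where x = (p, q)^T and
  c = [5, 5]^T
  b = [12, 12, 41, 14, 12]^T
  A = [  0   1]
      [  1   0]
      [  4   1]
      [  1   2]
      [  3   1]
Each vertex is the intersection of two constraint boundaries that also satisfies all remaining constraints:
  p = 0 and q = 0 → (0, 0)
  3p + q = 12 and q = 0 → (4, 0)
  p + 2q = 14 and 3p + q = 12 → (2, 6)
  p + 2q = 14 and p = 0 → (0, 7)

Vertices: (0, 0), (4, 0), (2, 6), (0, 7)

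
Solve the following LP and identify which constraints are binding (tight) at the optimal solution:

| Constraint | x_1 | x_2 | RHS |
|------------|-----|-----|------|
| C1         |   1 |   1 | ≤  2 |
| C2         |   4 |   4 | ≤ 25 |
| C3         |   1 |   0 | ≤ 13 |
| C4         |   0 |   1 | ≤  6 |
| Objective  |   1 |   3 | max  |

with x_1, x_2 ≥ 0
Optimal: x_1 = 0, x_2 = 2
Slack at optimum:
  C1: slack = 0 (binding)
  C2: slack = 17
  C3: slack = 13
  C4: slack = 4
  x_1 ≥ 0: x_1 = 0 (binding)
  x_2 ≥ 0: x_2 = 2
Binding constraints: C1, x_1 ≥ 0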